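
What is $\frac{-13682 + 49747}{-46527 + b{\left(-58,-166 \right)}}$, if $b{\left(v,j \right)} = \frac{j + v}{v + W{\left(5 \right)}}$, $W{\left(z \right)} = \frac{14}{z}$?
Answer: $- \frac{2488485}{3210083} \approx -0.77521$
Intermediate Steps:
$b{\left(v,j \right)} = \frac{j + v}{\frac{14}{5} + v}$ ($b{\left(v,j \right)} = \frac{j + v}{v + \frac{14}{5}} = \frac{j + v}{\frac{14}{5} + v}$)
$\frac{-13682 + 49747}{-46527 + b{\left(-58,-166 \right)}} = \frac{-13682 + 49747}{-46527 + \frac{5 \left(-166 - 58\right)}{14 + 5 \left(-58\right)}} = \frac{36065}{-46527 + 5 \frac{1}{14 - 290} \left(-224\right)} = \frac{36065}{-46527 + 5 \frac{1}{-276} \left(-224\right)} = \frac{36065}{-46527 + 5 \left(- \frac{1}{276}\right) \left(-224\right)} = \frac{36065}{-46527 + \frac{280}{69}} = \frac{36065}{- \frac{3210083}{69}} = 36065 \left(- \frac{69}{3210083}\right) = - \frac{2488485}{3210083}$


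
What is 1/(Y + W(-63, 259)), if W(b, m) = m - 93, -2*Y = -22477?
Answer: 2/22809 ≈ 8.7685e-5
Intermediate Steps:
Y = 22477/2 (Y = -1/2*(-22477) = 22477/2 ≈ 11239.)
W(b, m) = -93 + m
1/(Y + W(-63, 259)) = 1/(22477/2 + (-93 + 259)) = 1/(22477/2 + 166) = 1/(22809/2) = 2/22809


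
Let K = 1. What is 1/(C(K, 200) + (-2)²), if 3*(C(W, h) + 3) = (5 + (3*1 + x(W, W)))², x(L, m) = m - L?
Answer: 3/67 ≈ 0.044776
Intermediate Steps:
C(W, h) = 55/3 (C(W, h) = -3 + (5 + (3*1 + (W - W)))²/3 = -3 + (5 + (3 + 0))²/3 = -3 + (5 + 3)²/3 = -3 + (⅓)*8² = -3 + (⅓)*64 = -3 + 64/3 = 55/3)
1/(C(K, 200) + (-2)²) = 1/(55/3 + (-2)²) = 1/(55/3 + 4) = 1/(67/3) = 3/67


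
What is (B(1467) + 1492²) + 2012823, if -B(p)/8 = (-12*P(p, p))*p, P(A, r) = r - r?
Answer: 4238887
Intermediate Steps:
P(A, r) = 0
B(p) = 0 (B(p) = -8*(-12*0)*p = -0*p = -8*0 = 0)
(B(1467) + 1492²) + 2012823 = (0 + 1492²) + 2012823 = (0 + 2226064) + 2012823 = 2226064 + 2012823 = 4238887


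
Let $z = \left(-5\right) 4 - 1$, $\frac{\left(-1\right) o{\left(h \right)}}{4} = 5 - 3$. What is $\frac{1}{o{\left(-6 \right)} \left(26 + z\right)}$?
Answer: $- \frac{1}{40} \approx -0.025$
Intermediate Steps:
$o{\left(h \right)} = -8$ ($o{\left(h \right)} = - 4 \left(5 - 3\right) = \left(-4\right) 2 = -8$)
$z = -21$ ($z = -20 - 1 = -21$)
$\frac{1}{o{\left(-6 \right)} \left(26 + z\right)} = \frac{1}{\left(-8\right) \left(26 - 21\right)} = \frac{1}{\left(-8\right) 5} = \frac{1}{-40} = - \frac{1}{40}$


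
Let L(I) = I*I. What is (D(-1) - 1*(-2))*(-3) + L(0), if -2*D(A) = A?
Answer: -15/2 ≈ -7.5000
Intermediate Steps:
L(I) = I²
D(A) = -A/2
(D(-1) - 1*(-2))*(-3) + L(0) = (-½*(-1) - 1*(-2))*(-3) + 0² = (½ + 2)*(-3) + 0 = (5/2)*(-3) + 0 = -15/2 + 0 = -15/2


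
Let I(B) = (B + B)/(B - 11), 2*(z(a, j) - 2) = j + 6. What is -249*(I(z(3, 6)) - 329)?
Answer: 83249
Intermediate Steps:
z(a, j) = 5 + j/2 (z(a, j) = 2 + (j + 6)/2 = 2 + (6 + j)/2 = 2 + (3 + j/2) = 5 + j/2)
I(B) = 2*B/(-11 + B) (I(B) = (2*B)/(-11 + B) = 2*B/(-11 + B))
-249*(I(z(3, 6)) - 329) = -249*(2*(5 + (½)*6)/(-11 + (5 + (½)*6)) - 329) = -249*(2*(5 + 3)/(-11 + (5 + 3)) - 329) = -249*(2*8/(-11 + 8) - 329) = -249*(2*8/(-3) - 329) = -249*(2*8*(-⅓) - 329) = -249*(-16/3 - 329) = -249*(-1003/3) = 83249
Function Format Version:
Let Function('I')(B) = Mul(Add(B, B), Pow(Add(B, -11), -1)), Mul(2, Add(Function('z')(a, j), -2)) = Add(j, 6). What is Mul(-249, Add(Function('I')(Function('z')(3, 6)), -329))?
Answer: 83249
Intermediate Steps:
Function('z')(a, j) = Add(5, Mul(Rational(1, 2), j)) (Function('z')(a, j) = Add(2, Mul(Rational(1, 2), Add(j, 6))) = Add(2, Mul(Rational(1, 2), Add(6, j))) = Add(2, Add(3, Mul(Rational(1, 2), j))) = Add(5, Mul(Rational(1, 2), j)))
Function('I')(B) = Mul(2, B, Pow(Add(-11, B), -1)) (Function('I')(B) = Mul(Mul(2, B), Pow(Add(-11, B), -1)) = Mul(2, B, Pow(Add(-11, B), -1)))
Mul(-249, Add(Function('I')(Function('z')(3, 6)), -329)) = Mul(-249, Add(Mul(2, Add(5, Mul(Rational(1, 2), 6)), Pow(Add(-11, Add(5, Mul(Rational(1, 2), 6))), -1)), -329)) = Mul(-249, Add(Mul(2, Add(5, 3), Pow(Add(-11, Add(5, 3)), -1)), -329)) = Mul(-249, Add(Mul(2, 8, Pow(Add(-11, 8), -1)), -329)) = Mul(-249, Add(Mul(2, 8, Pow(-3, -1)), -329)) = Mul(-249, Add(Mul(2, 8, Rational(-1, 3)), -329)) = Mul(-249, Add(Rational(-16, 3), -329)) = Mul(-249, Rational(-1003, 3)) = 83249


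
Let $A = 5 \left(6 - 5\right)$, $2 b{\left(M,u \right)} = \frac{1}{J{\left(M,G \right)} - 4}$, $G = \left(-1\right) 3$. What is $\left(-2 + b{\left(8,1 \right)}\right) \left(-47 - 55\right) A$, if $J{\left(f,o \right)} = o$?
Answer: $\frac{7395}{7} \approx 1056.4$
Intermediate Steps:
$G = -3$
$b{\left(M,u \right)} = - \frac{1}{14}$ ($b{\left(M,u \right)} = \frac{1}{2 \left(-3 - 4\right)} = \frac{1}{2 \left(-7\right)} = \frac{1}{2} \left(- \frac{1}{7}\right) = - \frac{1}{14}$)
$A = 5$ ($A = 5 \cdot 1 = 5$)
$\left(-2 + b{\left(8,1 \right)}\right) \left(-47 - 55\right) A = \left(-2 - \frac{1}{14}\right) \left(-47 - 55\right) 5 = \left(- \frac{29}{14}\right) \left(-102\right) 5 = \frac{1479}{7} \cdot 5 = \frac{7395}{7}$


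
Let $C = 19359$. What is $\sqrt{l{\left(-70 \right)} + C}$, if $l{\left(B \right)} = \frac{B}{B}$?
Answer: $44 \sqrt{10} \approx 139.14$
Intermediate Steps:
$l{\left(B \right)} = 1$
$\sqrt{l{\left(-70 \right)} + C} = \sqrt{1 + 19359} = \sqrt{19360} = 44 \sqrt{10}$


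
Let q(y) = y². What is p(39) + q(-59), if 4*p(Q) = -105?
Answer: 13819/4 ≈ 3454.8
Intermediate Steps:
p(Q) = -105/4 (p(Q) = (¼)*(-105) = -105/4)
p(39) + q(-59) = -105/4 + (-59)² = -105/4 + 3481 = 13819/4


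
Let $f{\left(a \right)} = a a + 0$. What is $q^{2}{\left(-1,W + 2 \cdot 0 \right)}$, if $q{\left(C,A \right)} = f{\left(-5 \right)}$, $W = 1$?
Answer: $625$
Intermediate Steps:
$f{\left(a \right)} = a^{2}$ ($f{\left(a \right)} = a^{2} + 0 = a^{2}$)
$q{\left(C,A \right)} = 25$ ($q{\left(C,A \right)} = \left(-5\right)^{2} = 25$)
$q^{2}{\left(-1,W + 2 \cdot 0 \right)} = 25^{2} = 625$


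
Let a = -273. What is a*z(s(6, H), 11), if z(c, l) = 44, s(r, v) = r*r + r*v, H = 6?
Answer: -12012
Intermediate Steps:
s(r, v) = r² + r*v
a*z(s(6, H), 11) = -273*44 = -12012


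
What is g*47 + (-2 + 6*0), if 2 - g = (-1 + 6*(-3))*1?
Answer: 985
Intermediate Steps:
g = 21 (g = 2 - (-1 + 6*(-3)) = 2 - (-1 - 18) = 2 - (-19) = 2 - 1*(-19) = 2 + 19 = 21)
g*47 + (-2 + 6*0) = 21*47 + (-2 + 6*0) = 987 + (-2 + 0) = 987 - 2 = 985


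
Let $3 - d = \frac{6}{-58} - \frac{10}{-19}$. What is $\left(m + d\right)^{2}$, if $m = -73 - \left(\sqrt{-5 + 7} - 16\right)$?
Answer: $\frac{899827371}{303601} + \frac{59974 \sqrt{2}}{551} \approx 3117.8$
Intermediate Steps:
$d = \frac{1420}{551}$ ($d = 3 - \left(\frac{6}{-58} - \frac{10}{-19}\right) = 3 - \left(6 \left(- \frac{1}{58}\right) - - \frac{10}{19}\right) = 3 - \left(- \frac{3}{29} + \frac{10}{19}\right) = 3 - \frac{233}{551} = \frac{1420}{551} \approx 2.5771$)
$m = -57 - \sqrt{2}$ ($m = -73 - \left(\sqrt{2} - 16\right) = -73 - \left(-16 + \sqrt{2}\right) = -73 + \left(16 - \sqrt{2}\right) = -57 - \sqrt{2} \approx -58.414$)
$\left(m + d\right)^{2} = \left(\left(-57 - \sqrt{2}\right) + \frac{1420}{551}\right)^{2} = \left(- \frac{29987}{551} - \sqrt{2}\right)^{2}$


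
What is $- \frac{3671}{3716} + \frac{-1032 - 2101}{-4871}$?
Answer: $- \frac{6239213}{18100636} \approx -0.3447$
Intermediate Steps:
$- \frac{3671}{3716} + \frac{-1032 - 2101}{-4871} = \left(-3671\right) \frac{1}{3716} - - \frac{3133}{4871} = - \frac{3671}{3716} + \frac{3133}{4871} = - \frac{6239213}{18100636}$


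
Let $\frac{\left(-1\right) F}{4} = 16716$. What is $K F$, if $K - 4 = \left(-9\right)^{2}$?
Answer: $-5683440$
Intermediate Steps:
$F = -66864$ ($F = \left(-4\right) 16716 = -66864$)
$K = 85$ ($K = 4 + \left(-9\right)^{2} = 4 + 81 = 85$)
$K F = 85 \left(-66864\right) = -5683440$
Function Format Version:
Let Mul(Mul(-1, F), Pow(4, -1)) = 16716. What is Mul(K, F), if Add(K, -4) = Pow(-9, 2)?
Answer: -5683440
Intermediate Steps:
F = -66864 (F = Mul(-4, 16716) = -66864)
K = 85 (K = Add(4, Pow(-9, 2)) = Add(4, 81) = 85)
Mul(K, F) = Mul(85, -66864) = -5683440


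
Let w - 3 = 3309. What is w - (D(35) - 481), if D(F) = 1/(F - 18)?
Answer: 64480/17 ≈ 3792.9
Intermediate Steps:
w = 3312 (w = 3 + 3309 = 3312)
D(F) = 1/(-18 + F)
w - (D(35) - 481) = 3312 - (1/(-18 + 35) - 481) = 3312 - (1/17 - 481) = 3312 - 1*(-8176/17) = 3312 + 8176/17 = 64480/17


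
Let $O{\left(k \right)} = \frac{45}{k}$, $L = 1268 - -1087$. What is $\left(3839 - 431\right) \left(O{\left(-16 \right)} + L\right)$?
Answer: $8016255$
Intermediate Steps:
$L = 2355$ ($L = 1268 + 1087 = 2355$)
$\left(3839 - 431\right) \left(O{\left(-16 \right)} + L\right) = \left(3839 - 431\right) \left(\frac{45}{-16} + 2355\right) = 3408 \left(45 \left(- \frac{1}{16}\right) + 2355\right) = 3408 \left(- \frac{45}{16} + 2355\right) = 3408 \cdot \frac{37635}{16} = 8016255$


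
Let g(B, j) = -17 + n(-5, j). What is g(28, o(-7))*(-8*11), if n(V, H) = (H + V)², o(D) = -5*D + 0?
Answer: -77704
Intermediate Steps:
o(D) = -5*D
g(B, j) = -17 + (-5 + j)² (g(B, j) = -17 + (j - 5)² = -17 + (-5 + j)²)
g(28, o(-7))*(-8*11) = (-17 + (-5 - 5*(-7))²)*(-8*11) = (-17 + (-5 + 35)²)*(-88) = (-17 + 30²)*(-88) = (-17 + 900)*(-88) = 883*(-88) = -77704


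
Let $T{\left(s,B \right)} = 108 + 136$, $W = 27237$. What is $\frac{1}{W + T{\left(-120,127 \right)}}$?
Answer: $\frac{1}{27481} \approx 3.6389 \cdot 10^{-5}$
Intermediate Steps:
$T{\left(s,B \right)} = 244$
$\frac{1}{W + T{\left(-120,127 \right)}} = \frac{1}{27237 + 244} = \frac{1}{27481}$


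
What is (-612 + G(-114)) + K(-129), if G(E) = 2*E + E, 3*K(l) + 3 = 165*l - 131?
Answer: -24281/3 ≈ -8093.7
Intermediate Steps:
K(l) = -134/3 + 55*l (K(l) = -1 + (165*l - 131)/3 = -1 + (-131 + 165*l)/3 = -1 + (-131/3 + 55*l) = -134/3 + 55*l)
G(E) = 3*E
(-612 + G(-114)) + K(-129) = (-612 + 3*(-114)) + (-134/3 + 55*(-129)) = (-612 - 342) + (-134/3 - 7095) = -954 - 21419/3 = -24281/3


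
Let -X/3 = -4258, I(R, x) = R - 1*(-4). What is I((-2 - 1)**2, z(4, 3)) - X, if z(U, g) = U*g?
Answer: -12761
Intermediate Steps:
I(R, x) = 4 + R (I(R, x) = R + 4 = 4 + R)
X = 12774 (X = -3*(-4258) = 12774)
I((-2 - 1)**2, z(4, 3)) - X = (4 + (-2 - 1)**2) - 1*12774 = (4 + (-3)**2) - 12774 = (4 + 9) - 12774 = 13 - 12774 = -12761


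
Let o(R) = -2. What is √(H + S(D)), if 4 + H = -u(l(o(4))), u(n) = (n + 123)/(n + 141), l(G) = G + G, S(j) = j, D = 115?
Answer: 4*√129191/137 ≈ 10.494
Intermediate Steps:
l(G) = 2*G
u(n) = (123 + n)/(141 + n)
H = -667/137 (H = -4 - (123 + 2*(-2))/(141 + 2*(-2)) = -4 - (123 - 4)/(141 - 4) = -4 - 119/137 = -667/137 ≈ -4.8686)
√(H + S(D)) = √(-667/137 + 115) = √(15088/137) = 4*√129191/137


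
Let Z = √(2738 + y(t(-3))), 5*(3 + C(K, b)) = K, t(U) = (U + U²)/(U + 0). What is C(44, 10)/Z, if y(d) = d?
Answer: 29*√19/1140 ≈ 0.11088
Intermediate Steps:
t(U) = (U + U²)/U
C(K, b) = -3 + K/5
Z = 12*√19 (Z = √(2738 + (1 - 3)) = √(2738 - 2) = √2736 = 12*√19 ≈ 52.307)
C(44, 10)/Z = (-3 + (⅕)*44)/((12*√19)) = (-3 + 44/5)*(√19/228) = 29*(√19/228)/5 = 29*√19/1140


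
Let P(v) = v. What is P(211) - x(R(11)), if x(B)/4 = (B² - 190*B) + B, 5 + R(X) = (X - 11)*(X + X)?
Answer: -3669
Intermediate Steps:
R(X) = -5 + 2*X*(-11 + X) (R(X) = -5 + (X - 11)*(X + X) = -5 + (-11 + X)*(2*X) = -5 + 2*X*(-11 + X))
x(B) = -756*B + 4*B² (x(B) = 4*((B² - 190*B) + B) = 4*(B² - 189*B) = -756*B + 4*B²)
P(211) - x(R(11)) = 211 - 4*(-5 - 22*11 + 2*11²)*(-189 + (-5 - 22*11 + 2*11²)) = 211 - 4*(-5 - 242 + 2*121)*(-189 + (-5 - 242 + 2*121)) = 211 - 4*(-5 - 242 + 242)*(-189 + (-5 - 242 + 242)) = 211 - 4*(-5)*(-189 - 5) = 211 - 4*(-5)*(-194) = 211 - 1*3880 = 211 - 3880 = -3669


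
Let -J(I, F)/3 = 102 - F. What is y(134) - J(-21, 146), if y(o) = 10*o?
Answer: 1208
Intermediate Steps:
J(I, F) = -306 + 3*F (J(I, F) = -3*(102 - F) = -306 + 3*F)
y(134) - J(-21, 146) = 10*134 - (-306 + 3*146) = 1340 - (-306 + 438) = 1340 - 1*132 = 1340 - 132 = 1208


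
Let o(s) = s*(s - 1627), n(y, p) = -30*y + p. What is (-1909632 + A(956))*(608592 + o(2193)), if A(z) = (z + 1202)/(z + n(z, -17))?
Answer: -32664978550636700/9247 ≈ -3.5325e+12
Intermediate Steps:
n(y, p) = p - 30*y
o(s) = s*(-1627 + s)
A(z) = (1202 + z)/(-17 - 29*z) (A(z) = (z + 1202)/(z + (-17 - 30*z)) = (1202 + z)/(-17 - 29*z))
(-1909632 + A(956))*(608592 + o(2193)) = (-1909632 + (-1202 - 1*956)/(17 + 29*956))*(608592 + 2193*(-1627 + 2193)) = (-1909632 + (-1202 - 956)/(17 + 27724))*(608592 + 2193*566) = (-1909632 - 2158/27741)*(608592 + 1241238) = (-1909632 + (1/27741)*(-2158))*1849830 = (-1909632 - 2158/27741)*1849830 = -52975103470/27741*1849830 = -32664978550636700/9247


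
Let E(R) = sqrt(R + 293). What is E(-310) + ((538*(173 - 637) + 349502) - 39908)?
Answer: 59962 + I*sqrt(17) ≈ 59962.0 + 4.1231*I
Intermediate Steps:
E(R) = sqrt(293 + R)
E(-310) + ((538*(173 - 637) + 349502) - 39908) = sqrt(293 - 310) + ((538*(173 - 637) + 349502) - 39908) = sqrt(-17) + ((538*(-464) + 349502) - 39908) = I*sqrt(17) + ((-249632 + 349502) - 39908) = I*sqrt(17) + (99870 - 39908) = I*sqrt(17) + 59962 = 59962 + I*sqrt(17)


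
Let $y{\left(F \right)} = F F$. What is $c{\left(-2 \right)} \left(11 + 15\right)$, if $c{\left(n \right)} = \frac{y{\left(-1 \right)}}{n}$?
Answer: $-13$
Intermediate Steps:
$y{\left(F \right)} = F^{2}$
$c{\left(n \right)} = \frac{1}{n}$ ($c{\left(n \right)} = \frac{\left(-1\right)^{2}}{n} = 1 \frac{1}{n} = \frac{1}{n}$)
$c{\left(-2 \right)} \left(11 + 15\right) = \frac{11 + 15}{-2} = \left(- \frac{1}{2}\right) 26 = -13$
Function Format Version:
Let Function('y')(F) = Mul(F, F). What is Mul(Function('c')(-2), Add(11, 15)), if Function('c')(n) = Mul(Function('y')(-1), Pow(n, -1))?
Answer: -13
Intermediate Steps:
Function('y')(F) = Pow(F, 2)
Function('c')(n) = Pow(n, -1) (Function('c')(n) = Mul(Pow(-1, 2), Pow(n, -1)) = Mul(1, Pow(n, -1)) = Pow(n, -1))
Mul(Function('c')(-2), Add(11, 15)) = Mul(Pow(-2, -1), Add(11, 15)) = Mul(Rational(-1, 2), 26) = -13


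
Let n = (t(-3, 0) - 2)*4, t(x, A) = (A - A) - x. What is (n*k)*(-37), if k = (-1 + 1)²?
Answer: 0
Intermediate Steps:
t(x, A) = -x (t(x, A) = 0 - x = -x)
k = 0 (k = 0² = 0)
n = 4 (n = (-1*(-3) - 2)*4 = (3 - 2)*4 = 1*4 = 4)
(n*k)*(-37) = (4*0)*(-37) = 0*(-37) = 0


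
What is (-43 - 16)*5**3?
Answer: -7375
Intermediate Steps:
(-43 - 16)*5**3 = -59*125 = -7375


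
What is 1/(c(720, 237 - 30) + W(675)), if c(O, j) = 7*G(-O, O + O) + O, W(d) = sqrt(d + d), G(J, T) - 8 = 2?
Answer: 79/62275 - 3*sqrt(6)/124550 ≈ 0.0012096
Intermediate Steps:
G(J, T) = 10 (G(J, T) = 8 + 2 = 10)
W(d) = sqrt(2)*sqrt(d) (W(d) = sqrt(2*d) = sqrt(2)*sqrt(d))
c(O, j) = 70 + O (c(O, j) = 7*10 + O = 70 + O)
1/(c(720, 237 - 30) + W(675)) = 1/((70 + 720) + sqrt(2)*sqrt(675)) = 1/(790 + sqrt(2)*(15*sqrt(3))) = 1/(790 + 15*sqrt(6))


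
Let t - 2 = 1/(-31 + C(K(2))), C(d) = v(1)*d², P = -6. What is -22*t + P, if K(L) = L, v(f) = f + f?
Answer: -1128/23 ≈ -49.043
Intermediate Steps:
v(f) = 2*f
C(d) = 2*d² (C(d) = (2*1)*d² = 2*d²)
t = 45/23 (t = 2 + 1/(-31 + 2*2²) = 2 + 1/(-31 + 2*4) = 2 + 1/(-31 + 8) = 2 + 1/(-23) = 2 - 1/23 = 45/23 ≈ 1.9565)
-22*t + P = -22*45/23 - 6 = -990/23 - 6 = -1128/23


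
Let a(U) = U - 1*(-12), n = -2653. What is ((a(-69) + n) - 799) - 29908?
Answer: -33417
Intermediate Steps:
a(U) = 12 + U (a(U) = U + 12 = 12 + U)
((a(-69) + n) - 799) - 29908 = (((12 - 69) - 2653) - 799) - 29908 = ((-57 - 2653) - 799) - 29908 = (-2710 - 799) - 29908 = -3509 - 29908 = -33417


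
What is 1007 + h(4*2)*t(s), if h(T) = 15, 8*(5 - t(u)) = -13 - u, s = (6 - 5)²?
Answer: 4433/4 ≈ 1108.3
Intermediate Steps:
s = 1 (s = 1² = 1)
t(u) = 53/8 + u/8 (t(u) = 5 - (-13 - u)/8 = 5 + (13/8 + u/8) = 53/8 + u/8)
1007 + h(4*2)*t(s) = 1007 + 15*(53/8 + (⅛)*1) = 1007 + 15*(53/8 + ⅛) = 1007 + 15*(27/4) = 1007 + 405/4 = 4433/4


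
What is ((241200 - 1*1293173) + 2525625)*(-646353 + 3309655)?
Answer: 3924780318904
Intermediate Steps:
((241200 - 1*1293173) + 2525625)*(-646353 + 3309655) = ((241200 - 1293173) + 2525625)*2663302 = (-1051973 + 2525625)*2663302 = 1473652*2663302 = 3924780318904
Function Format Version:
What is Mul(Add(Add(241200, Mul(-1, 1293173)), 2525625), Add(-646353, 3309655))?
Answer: 3924780318904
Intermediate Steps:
Mul(Add(Add(241200, Mul(-1, 1293173)), 2525625), Add(-646353, 3309655)) = Mul(Add(Add(241200, -1293173), 2525625), 2663302) = Mul(Add(-1051973, 2525625), 2663302) = Mul(1473652, 2663302) = 3924780318904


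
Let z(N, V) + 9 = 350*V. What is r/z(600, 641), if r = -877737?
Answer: -877737/224341 ≈ -3.9125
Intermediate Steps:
z(N, V) = -9 + 350*V
r/z(600, 641) = -877737/(-9 + 350*641) = -877737/(-9 + 224350) = -877737/224341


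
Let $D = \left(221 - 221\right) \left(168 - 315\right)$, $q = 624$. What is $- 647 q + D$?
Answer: $-403728$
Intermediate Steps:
$D = 0$ ($D = 0 \left(-147\right) = 0$)
$- 647 q + D = \left(-647\right) 624 + 0 = -403728 + 0 = -403728$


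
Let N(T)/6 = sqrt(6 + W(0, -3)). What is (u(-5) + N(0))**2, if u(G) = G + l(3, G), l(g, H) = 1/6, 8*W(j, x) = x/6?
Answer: 2134/9 - 29*sqrt(95)/2 ≈ 95.783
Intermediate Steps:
W(j, x) = x/48 (W(j, x) = (x/6)/8 = x/48)
N(T) = 3*sqrt(95)/2 (N(T) = 6*sqrt(6 + (1/48)*(-3)) = 6*sqrt(6 - 1/16) = 6*sqrt(95/16) = 6*(sqrt(95)/4) = 3*sqrt(95)/2)
l(g, H) = 1/6 (l(g, H) = 1*(1/6) = 1/6)
u(G) = 1/6 + G (u(G) = G + 1/6 = 1/6 + G)
(u(-5) + N(0))**2 = ((1/6 - 5) + 3*sqrt(95)/2)**2 = (-29/6 + 3*sqrt(95)/2)**2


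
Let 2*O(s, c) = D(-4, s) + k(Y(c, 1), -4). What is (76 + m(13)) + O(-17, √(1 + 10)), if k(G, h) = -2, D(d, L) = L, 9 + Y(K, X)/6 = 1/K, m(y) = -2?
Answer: 129/2 ≈ 64.500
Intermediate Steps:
Y(K, X) = -54 + 6/K
O(s, c) = -1 + s/2 (O(s, c) = (s - 2)/2 = (-2 + s)/2 = -1 + s/2)
(76 + m(13)) + O(-17, √(1 + 10)) = (76 - 2) + (-1 + (½)*(-17)) = 74 + (-1 - 17/2) = 74 - 19/2 = 129/2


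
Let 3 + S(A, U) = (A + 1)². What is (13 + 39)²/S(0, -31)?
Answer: -1352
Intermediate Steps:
S(A, U) = -3 + (1 + A)² (S(A, U) = -3 + (A + 1)² = -3 + (1 + A)²)
(13 + 39)²/S(0, -31) = (13 + 39)²/(-3 + (1 + 0)²) = 52²/(-3 + 1²) = 2704/(-3 + 1) = 2704/(-2) = 2704*(-½) = -1352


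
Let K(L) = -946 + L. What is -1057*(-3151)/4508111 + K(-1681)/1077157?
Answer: 3575743836702/4855943320427 ≈ 0.73636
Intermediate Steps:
-1057*(-3151)/4508111 + K(-1681)/1077157 = -1057*(-3151)/4508111 + (-946 - 1681)/1077157 = 3330607*(1/4508111) - 2627*1/1077157 = 3330607/4508111 - 2627/1077157 = 3575743836702/4855943320427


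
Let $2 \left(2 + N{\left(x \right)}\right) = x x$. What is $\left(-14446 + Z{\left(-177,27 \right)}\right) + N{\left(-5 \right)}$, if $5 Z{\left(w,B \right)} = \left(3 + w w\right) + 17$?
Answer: $- \frac{81657}{10} \approx -8165.7$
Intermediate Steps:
$N{\left(x \right)} = -2 + \frac{x^{2}}{2}$ ($N{\left(x \right)} = -2 + \frac{x x}{2} = -2 + \frac{x^{2}}{2}$)
$Z{\left(w,B \right)} = 4 + \frac{w^{2}}{5}$ ($Z{\left(w,B \right)} = \frac{\left(3 + w w\right) + 17}{5} = \frac{\left(3 + w^{2}\right) + 17}{5} = \frac{20 + w^{2}}{5} = 4 + \frac{w^{2}}{5}$)
$\left(-14446 + Z{\left(-177,27 \right)}\right) + N{\left(-5 \right)} = \left(-14446 + \left(4 + \frac{\left(-177\right)^{2}}{5}\right)\right) - \left(2 - \frac{\left(-5\right)^{2}}{2}\right) = \left(-14446 + \left(4 + \frac{1}{5} \cdot 31329\right)\right) + \left(-2 + \frac{1}{2} \cdot 25\right) = \left(-14446 + \left(4 + \frac{31329}{5}\right)\right) + \left(-2 + \frac{25}{2}\right) = \left(-14446 + \frac{31349}{5}\right) + \frac{21}{2} = - \frac{40881}{5} + \frac{21}{2} = - \frac{81657}{10}$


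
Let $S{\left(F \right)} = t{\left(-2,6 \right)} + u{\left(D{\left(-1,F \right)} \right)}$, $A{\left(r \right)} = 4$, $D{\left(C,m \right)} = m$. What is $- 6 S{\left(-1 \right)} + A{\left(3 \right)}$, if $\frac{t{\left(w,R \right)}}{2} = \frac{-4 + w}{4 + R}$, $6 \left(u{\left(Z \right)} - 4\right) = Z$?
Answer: $- \frac{59}{5} \approx -11.8$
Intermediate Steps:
$u{\left(Z \right)} = 4 + \frac{Z}{6}$
$t{\left(w,R \right)} = \frac{2 \left(-4 + w\right)}{4 + R}$ ($t{\left(w,R \right)} = 2 \frac{-4 + w}{4 + R} = \frac{2 \left(-4 + w\right)}{4 + R}$)
$S{\left(F \right)} = \frac{14}{5} + \frac{F}{6}$ ($S{\left(F \right)} = \frac{2 \left(-4 - 2\right)}{4 + 6} + \left(4 + \frac{F}{6}\right) = 2 \cdot \frac{1}{10} \left(-6\right) + \left(4 + \frac{F}{6}\right) = - \frac{6}{5} + \left(4 + \frac{F}{6}\right) = \frac{14}{5} + \frac{F}{6}$)
$- 6 S{\left(-1 \right)} + A{\left(3 \right)} = - 6 \left(\frac{14}{5} + \frac{1}{6} \left(-1\right)\right) + 4 = - 6 \left(\frac{14}{5} - \frac{1}{6}\right) + 4 = \left(-6\right) \frac{79}{30} + 4 = - \frac{79}{5} + 4 = - \frac{59}{5}$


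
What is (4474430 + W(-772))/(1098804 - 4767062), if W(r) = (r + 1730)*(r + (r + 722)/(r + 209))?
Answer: -1051385351/1032614627 ≈ -1.0182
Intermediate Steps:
W(r) = (1730 + r)*(r + (722 + r)/(209 + r))
(4474430 + W(-772))/(1098804 - 4767062) = (4474430 + (1249060 + (-772)³ + 1940*(-772)² + 364022*(-772))/(209 - 772))/(1098804 - 4767062) = (4474430 + (1249060 - 460099648 + 1940*595984 - 281024984)/(-563))/(-3668258) = (4474430 - (1249060 - 460099648 + 1156208960 - 281024984)/563)*(-1/3668258) = (4474430 - 1/563*416333388)*(-1/3668258) = (4474430 - 416333388/563)*(-1/3668258) = (2102770702/563)*(-1/3668258) = -1051385351/1032614627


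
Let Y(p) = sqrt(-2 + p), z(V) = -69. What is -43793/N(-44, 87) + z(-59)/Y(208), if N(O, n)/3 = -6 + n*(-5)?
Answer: 43793/1323 - 69*sqrt(206)/206 ≈ 28.294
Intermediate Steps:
N(O, n) = -18 - 15*n (N(O, n) = 3*(-6 + n*(-5)) = 3*(-6 - 5*n) = -18 - 15*n)
-43793/N(-44, 87) + z(-59)/Y(208) = -43793/(-18 - 15*87) - 69/sqrt(-2 + 208) = -43793/(-18 - 1305) - 69*sqrt(206)/206 = -43793/(-1323) - 69*sqrt(206)/206 = -43793*(-1/1323) - 69*sqrt(206)/206 = 43793/1323 - 69*sqrt(206)/206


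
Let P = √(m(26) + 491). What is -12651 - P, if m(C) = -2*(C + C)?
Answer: -12651 - 3*√43 ≈ -12671.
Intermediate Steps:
m(C) = -4*C
P = 3*√43 (P = √(-4*26 + 491) = √(-104 + 491) = √387 = 3*√43 ≈ 19.672)
-12651 - P = -12651 - 3*√43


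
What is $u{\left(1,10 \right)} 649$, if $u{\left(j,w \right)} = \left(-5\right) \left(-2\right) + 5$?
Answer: $9735$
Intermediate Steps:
$u{\left(j,w \right)} = 15$ ($u{\left(j,w \right)} = 10 + 5 = 15$)
$u{\left(1,10 \right)} 649 = 15 \cdot 649 = 9735$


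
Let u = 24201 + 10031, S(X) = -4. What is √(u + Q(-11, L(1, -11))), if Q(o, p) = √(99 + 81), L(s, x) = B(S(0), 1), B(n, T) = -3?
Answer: √(34232 + 6*√5) ≈ 185.06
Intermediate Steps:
L(s, x) = -3
Q(o, p) = 6*√5 (Q(o, p) = √180 = 6*√5)
u = 34232
√(u + Q(-11, L(1, -11))) = √(34232 + 6*√5)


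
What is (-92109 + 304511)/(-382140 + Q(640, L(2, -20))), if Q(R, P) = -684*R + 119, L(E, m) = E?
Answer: -212402/819781 ≈ -0.25910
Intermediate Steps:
Q(R, P) = 119 - 684*R
(-92109 + 304511)/(-382140 + Q(640, L(2, -20))) = (-92109 + 304511)/(-382140 + (119 - 684*640)) = 212402/(-382140 + (119 - 437760)) = 212402/(-382140 - 437641) = 212402/(-819781) = 212402*(-1/819781) = -212402/819781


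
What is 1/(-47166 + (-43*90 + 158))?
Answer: -1/50878 ≈ -1.9655e-5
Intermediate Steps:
1/(-47166 + (-43*90 + 158)) = 1/(-47166 + (-3870 + 158)) = 1/(-47166 - 3712) = 1/(-50878) = -1/50878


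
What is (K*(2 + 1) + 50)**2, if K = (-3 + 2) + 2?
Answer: 2809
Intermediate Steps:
K = 1 (K = -1 + 2 = 1)
(K*(2 + 1) + 50)**2 = (1*(2 + 1) + 50)**2 = (1*3 + 50)**2 = (3 + 50)**2 = 53**2 = 2809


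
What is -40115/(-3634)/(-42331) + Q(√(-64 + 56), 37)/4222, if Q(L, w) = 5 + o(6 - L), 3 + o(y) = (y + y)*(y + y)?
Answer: 8683675913/324736932794 - 48*I*√2/2111 ≈ 0.026741 - 0.032156*I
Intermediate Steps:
o(y) = -3 + 4*y² (o(y) = -3 + (y + y)*(y + y) = -3 + (2*y)*(2*y) = -3 + 4*y²)
Q(L, w) = 2 + 4*(6 - L)² (Q(L, w) = 5 + (-3 + 4*(6 - L)²) = 2 + 4*(6 - L)²)
-40115/(-3634)/(-42331) + Q(√(-64 + 56), 37)/4222 = -40115/(-3634)/(-42331) + (2 + 4*(-6 + √(-64 + 56))²)/4222 = -40115*(-1/3634)*(-1/42331) + (2 + 4*(-6 + √(-8))²)*(1/4222) = (40115/3634)*(-1/42331) + (2 + 4*(-6 + 2*I*√2)²)*(1/4222) = -40115/153830854 + (1/2111 + 2*(-6 + 2*I*√2)²/2111) = 69148089/324736932794 + 2*(-6 + 2*I*√2)²/2111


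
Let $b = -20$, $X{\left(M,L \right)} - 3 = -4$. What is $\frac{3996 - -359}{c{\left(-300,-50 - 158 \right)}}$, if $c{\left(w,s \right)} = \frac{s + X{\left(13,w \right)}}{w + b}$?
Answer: $\frac{1393600}{209} \approx 6667.9$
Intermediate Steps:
$X{\left(M,L \right)} = -1$ ($X{\left(M,L \right)} = 3 - 4 = -1$)
$c{\left(w,s \right)} = \frac{-1 + s}{-20 + w}$ ($c{\left(w,s \right)} = \frac{s - 1}{w - 20} = \frac{-1 + s}{-20 + w}$)
$\frac{3996 - -359}{c{\left(-300,-50 - 158 \right)}} = \frac{3996 - -359}{\frac{1}{-20 - 300} \left(-1 - 208\right)} = \frac{3996 + 359}{\frac{1}{-320} \left(-1 - 208\right)} = \frac{4355}{\left(- \frac{1}{320}\right) \left(-209\right)} = \frac{4355}{\frac{209}{320}} = 4355 \cdot \frac{320}{209} = \frac{1393600}{209}$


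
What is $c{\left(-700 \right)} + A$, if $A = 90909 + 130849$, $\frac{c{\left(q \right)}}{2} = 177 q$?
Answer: $-26042$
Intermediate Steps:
$c{\left(q \right)} = 354 q$ ($c{\left(q \right)} = 2 \cdot 177 q = 354 q$)
$A = 221758$
$c{\left(-700 \right)} + A = 354 \left(-700\right) + 221758 = -247800 + 221758 = -26042$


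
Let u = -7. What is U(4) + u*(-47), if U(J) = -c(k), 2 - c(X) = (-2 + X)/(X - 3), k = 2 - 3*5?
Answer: 5247/16 ≈ 327.94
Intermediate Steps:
k = -13 (k = 2 - 15 = -13)
c(X) = 2 - (-2 + X)/(-3 + X) (c(X) = 2 - (-2 + X)/(X - 3) = 2 - (-2 + X)/(-3 + X))
U(J) = -17/16 (U(J) = -(-4 - 13)/(-3 - 13) = -(-17)/(-16) = -(-1)*(-17)/16 = -1*17/16 = -17/16)
U(4) + u*(-47) = -17/16 - 7*(-47) = -17/16 + 329 = 5247/16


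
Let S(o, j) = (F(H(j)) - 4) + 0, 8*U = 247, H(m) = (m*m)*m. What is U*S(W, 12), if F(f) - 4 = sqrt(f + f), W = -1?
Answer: 741*sqrt(6) ≈ 1815.1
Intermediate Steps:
H(m) = m**3 (H(m) = m**2*m = m**3)
U = 247/8 (U = (1/8)*247 = 247/8 ≈ 30.875)
F(f) = 4 + sqrt(2)*sqrt(f) (F(f) = 4 + sqrt(f + f) = 4 + sqrt(2*f) = 4 + sqrt(2)*sqrt(f))
S(o, j) = sqrt(2)*sqrt(j**3) (S(o, j) = ((4 + sqrt(2)*sqrt(j**3)) - 4) + 0 = sqrt(2)*sqrt(j**3) + 0 = sqrt(2)*sqrt(j**3))
U*S(W, 12) = 247*(sqrt(2)*sqrt(12**3))/8 = 247*(sqrt(2)*sqrt(1728))/8 = 247*(sqrt(2)*(24*sqrt(3)))/8 = 247*(24*sqrt(6))/8 = 741*sqrt(6)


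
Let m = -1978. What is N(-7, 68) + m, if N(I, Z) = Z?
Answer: -1910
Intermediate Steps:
N(-7, 68) + m = 68 - 1978 = -1910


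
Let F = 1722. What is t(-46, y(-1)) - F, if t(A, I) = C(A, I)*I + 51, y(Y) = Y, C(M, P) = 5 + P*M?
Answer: -1722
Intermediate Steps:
C(M, P) = 5 + M*P
t(A, I) = 51 + I*(5 + A*I) (t(A, I) = (5 + A*I)*I + 51 = I*(5 + A*I) + 51 = 51 + I*(5 + A*I))
t(-46, y(-1)) - F = (51 - (5 - 46*(-1))) - 1*1722 = (51 - (5 + 46)) - 1722 = (51 - 1*51) - 1722 = (51 - 51) - 1722 = 0 - 1722 = -1722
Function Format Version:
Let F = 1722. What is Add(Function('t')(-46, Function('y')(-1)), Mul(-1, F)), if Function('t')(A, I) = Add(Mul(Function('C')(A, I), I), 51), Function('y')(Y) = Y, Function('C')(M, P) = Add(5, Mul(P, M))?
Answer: -1722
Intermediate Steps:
Function('C')(M, P) = Add(5, Mul(M, P))
Function('t')(A, I) = Add(51, Mul(I, Add(5, Mul(A, I)))) (Function('t')(A, I) = Add(Mul(Add(5, Mul(A, I)), I), 51) = Add(Mul(I, Add(5, Mul(A, I))), 51) = Add(51, Mul(I, Add(5, Mul(A, I)))))
Add(Function('t')(-46, Function('y')(-1)), Mul(-1, F)) = Add(Add(51, Mul(-1, Add(5, Mul(-46, -1)))), Mul(-1, 1722)) = Add(Add(51, Mul(-1, Add(5, 46))), -1722) = Add(Add(51, Mul(-1, 51)), -1722) = Add(Add(51, -51), -1722) = Add(0, -1722) = -1722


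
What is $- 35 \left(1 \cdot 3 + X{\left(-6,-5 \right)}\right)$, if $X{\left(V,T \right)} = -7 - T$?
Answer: $-35$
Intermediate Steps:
$- 35 \left(1 \cdot 3 + X{\left(-6,-5 \right)}\right) = - 35 \left(1 \cdot 3 - 2\right) = - 35 \left(3 + \left(-7 + 5\right)\right) = - 35 \left(3 - 2\right) = \left(-35\right) 1 = -35$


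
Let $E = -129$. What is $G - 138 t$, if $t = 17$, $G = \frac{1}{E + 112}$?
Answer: $- \frac{39883}{17} \approx -2346.1$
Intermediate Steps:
$G = - \frac{1}{17}$ ($G = \frac{1}{-129 + 112} = \frac{1}{-17} = - \frac{1}{17} \approx -0.058824$)
$G - 138 t = - \frac{1}{17} - 2346 = - \frac{39883}{17}$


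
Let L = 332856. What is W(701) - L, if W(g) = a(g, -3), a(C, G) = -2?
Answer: -332858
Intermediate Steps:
W(g) = -2
W(701) - L = -2 - 1*332856 = -2 - 332856 = -332858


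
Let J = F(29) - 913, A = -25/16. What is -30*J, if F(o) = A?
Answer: 219495/8 ≈ 27437.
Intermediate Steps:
A = -25/16 (A = -25*1/16 = -25/16 ≈ -1.5625)
F(o) = -25/16
J = -14633/16 (J = -25/16 - 913 = -14633/16 ≈ -914.56)
-30*J = -30*(-14633/16) = 219495/8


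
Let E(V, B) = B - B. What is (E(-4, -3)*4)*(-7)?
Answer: 0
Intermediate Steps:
E(V, B) = 0
(E(-4, -3)*4)*(-7) = (0*4)*(-7) = 0*(-7) = 0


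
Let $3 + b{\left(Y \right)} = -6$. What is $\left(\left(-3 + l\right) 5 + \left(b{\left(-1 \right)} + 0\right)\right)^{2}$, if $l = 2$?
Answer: $196$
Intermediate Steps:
$b{\left(Y \right)} = -9$ ($b{\left(Y \right)} = -3 - 6 = -9$)
$\left(\left(-3 + l\right) 5 + \left(b{\left(-1 \right)} + 0\right)\right)^{2} = \left(\left(-3 + 2\right) 5 + \left(-9 + 0\right)\right)^{2} = \left(\left(-1\right) 5 - 9\right)^{2} = \left(-5 - 9\right)^{2} = \left(-14\right)^{2} = 196$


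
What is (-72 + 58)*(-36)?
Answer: 504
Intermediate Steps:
(-72 + 58)*(-36) = -14*(-36) = 504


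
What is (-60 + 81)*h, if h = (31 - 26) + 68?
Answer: 1533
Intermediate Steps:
h = 73 (h = 5 + 68 = 73)
(-60 + 81)*h = (-60 + 81)*73 = 21*73 = 1533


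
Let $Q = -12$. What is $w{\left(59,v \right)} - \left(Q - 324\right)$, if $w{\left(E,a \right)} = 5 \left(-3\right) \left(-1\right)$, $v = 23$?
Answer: $351$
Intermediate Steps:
$w{\left(E,a \right)} = 15$ ($w{\left(E,a \right)} = \left(-15\right) \left(-1\right) = 15$)
$w{\left(59,v \right)} - \left(Q - 324\right) = 15 - \left(-12 - 324\right) = 15 - -336 = 15 + 336 = 351$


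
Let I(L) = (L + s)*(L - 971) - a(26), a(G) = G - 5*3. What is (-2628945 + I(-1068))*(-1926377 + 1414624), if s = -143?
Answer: 81740771431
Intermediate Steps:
a(G) = -15 + G (a(G) = G - 15 = -15 + G)
I(L) = -11 + (-971 + L)*(-143 + L) (I(L) = (L - 143)*(L - 971) - (-15 + 26) = (-143 + L)*(-971 + L) - 1*11 = (-971 + L)*(-143 + L) - 11 = -11 + (-971 + L)*(-143 + L))
(-2628945 + I(-1068))*(-1926377 + 1414624) = (-2628945 + (138842 + (-1068)² - 1114*(-1068)))*(-1926377 + 1414624) = (-2628945 + (138842 + 1140624 + 1189752))*(-511753) = (-2628945 + 2469218)*(-511753) = -159727*(-511753) = 81740771431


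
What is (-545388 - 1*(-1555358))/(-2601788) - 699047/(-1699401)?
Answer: 51214034033/2210740564494 ≈ 0.023166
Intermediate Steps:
(-545388 - 1*(-1555358))/(-2601788) - 699047/(-1699401) = (-545388 + 1555358)*(-1/2601788) - 699047*(-1/1699401) = 1009970*(-1/2601788) + 699047/1699401 = -504985/1300894 + 699047/1699401 = 51214034033/2210740564494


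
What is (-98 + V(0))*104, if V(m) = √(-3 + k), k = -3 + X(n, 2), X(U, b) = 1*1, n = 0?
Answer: -10192 + 104*I*√5 ≈ -10192.0 + 232.55*I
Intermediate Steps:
X(U, b) = 1
k = -2 (k = -3 + 1 = -2)
V(m) = I*√5 (V(m) = √(-3 - 2) = √(-5) = I*√5)
(-98 + V(0))*104 = (-98 + I*√5)*104 = -10192 + 104*I*√5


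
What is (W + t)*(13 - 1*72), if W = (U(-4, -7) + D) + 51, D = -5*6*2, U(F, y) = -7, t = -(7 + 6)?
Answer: 1711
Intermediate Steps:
t = -13 (t = -1*13 = -13)
D = -60 (D = -30*2 = -60)
W = -16 (W = (-7 - 60) + 51 = -67 + 51 = -16)
(W + t)*(13 - 1*72) = (-16 - 13)*(13 - 1*72) = -29*(13 - 72) = -29*(-59) = 1711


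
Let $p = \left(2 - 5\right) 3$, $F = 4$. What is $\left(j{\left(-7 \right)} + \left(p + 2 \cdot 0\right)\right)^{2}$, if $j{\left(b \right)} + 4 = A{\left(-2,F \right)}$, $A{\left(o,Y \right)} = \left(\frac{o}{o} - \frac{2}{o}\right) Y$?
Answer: $25$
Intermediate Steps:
$p = -9$ ($p = \left(-3\right) 3 = -9$)
$A{\left(o,Y \right)} = Y \left(1 - \frac{2}{o}\right)$ ($A{\left(o,Y \right)} = \left(1 - \frac{2}{o}\right) Y = Y \left(1 - \frac{2}{o}\right)$)
$j{\left(b \right)} = 4$ ($j{\left(b \right)} = -4 + \frac{4 \left(-2 - 2\right)}{-2} = -4 + 4 \left(- \frac{1}{2}\right) \left(-4\right) = -4 + 8 = 4$)
$\left(j{\left(-7 \right)} + \left(p + 2 \cdot 0\right)\right)^{2} = \left(4 + \left(-9 + 2 \cdot 0\right)\right)^{2} = \left(4 + \left(-9 + 0\right)\right)^{2} = \left(4 - 9\right)^{2} = \left(-5\right)^{2} = 25$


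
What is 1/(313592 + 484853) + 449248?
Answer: 358699819361/798445 ≈ 4.4925e+5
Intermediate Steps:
1/(313592 + 484853) + 449248 = 1/798445 + 449248 = 358699819361/798445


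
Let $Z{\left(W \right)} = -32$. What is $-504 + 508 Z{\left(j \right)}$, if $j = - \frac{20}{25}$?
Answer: $-16760$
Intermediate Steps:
$j = - \frac{4}{5}$ ($j = \left(-20\right) \frac{1}{25} = - \frac{4}{5} \approx -0.8$)
$-504 + 508 Z{\left(j \right)} = -504 + 508 \left(-32\right) = -504 - 16256 = -16760$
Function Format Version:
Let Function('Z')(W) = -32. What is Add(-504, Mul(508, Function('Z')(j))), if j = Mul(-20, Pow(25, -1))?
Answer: -16760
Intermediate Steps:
j = Rational(-4, 5) (j = Mul(-20, Rational(1, 25)) = Rational(-4, 5) ≈ -0.80000)
Add(-504, Mul(508, Function('Z')(j))) = Add(-504, Mul(508, -32)) = Add(-504, -16256) = -16760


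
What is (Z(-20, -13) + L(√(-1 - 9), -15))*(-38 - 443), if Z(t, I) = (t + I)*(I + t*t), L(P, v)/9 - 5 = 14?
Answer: 6060600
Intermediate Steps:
L(P, v) = 171 (L(P, v) = 45 + 9*14 = 45 + 126 = 171)
Z(t, I) = (I + t)*(I + t²)
(Z(-20, -13) + L(√(-1 - 9), -15))*(-38 - 443) = (((-13)² + (-20)³ - 13*(-20) - 13*(-20)²) + 171)*(-38 - 443) = ((169 - 8000 + 260 - 13*400) + 171)*(-481) = ((169 - 8000 + 260 - 5200) + 171)*(-481) = (-12771 + 171)*(-481) = -12600*(-481) = 6060600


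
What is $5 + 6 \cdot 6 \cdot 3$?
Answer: $113$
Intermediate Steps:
$5 + 6 \cdot 6 \cdot 3 = 5 + 6 \cdot 18 = 5 + 108 = 113$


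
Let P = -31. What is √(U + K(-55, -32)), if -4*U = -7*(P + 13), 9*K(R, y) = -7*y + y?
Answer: I*√366/6 ≈ 3.1885*I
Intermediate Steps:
K(R, y) = -2*y/3 (K(R, y) = (-7*y + y)/9 = (-6*y)/9 = -2*y/3)
U = -63/2 (U = -(-7)*(-31 + 13)/4 = -(-7)*(-18)/4 = -¼*126 = -63/2 ≈ -31.500)
√(U + K(-55, -32)) = √(-63/2 - ⅔*(-32)) = √(-63/2 + 64/3) = √(-61/6) = I*√366/6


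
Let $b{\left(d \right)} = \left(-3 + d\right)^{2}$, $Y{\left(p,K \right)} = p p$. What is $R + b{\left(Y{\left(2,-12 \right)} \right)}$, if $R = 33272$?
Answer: $33273$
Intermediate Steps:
$Y{\left(p,K \right)} = p^{2}$
$R + b{\left(Y{\left(2,-12 \right)} \right)} = 33272 + \left(-3 + 2^{2}\right)^{2} = 33272 + \left(-3 + 4\right)^{2} = 33272 + 1^{2} = 33272 + 1 = 33273$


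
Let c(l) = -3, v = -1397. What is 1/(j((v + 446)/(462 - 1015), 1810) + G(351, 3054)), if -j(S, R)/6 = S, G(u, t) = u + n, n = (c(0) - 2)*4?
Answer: 553/177337 ≈ 0.0031184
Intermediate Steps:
n = -20 (n = (-3 - 2)*4 = -5*4 = -20)
G(u, t) = -20 + u (G(u, t) = u - 20 = -20 + u)
j(S, R) = -6*S
1/(j((v + 446)/(462 - 1015), 1810) + G(351, 3054)) = 1/(-6*(-1397 + 446)/(462 - 1015) + (-20 + 351)) = 1/(-(-5706)/(-553) + 331) = 1/(-(-5706)*(-1)/553 + 331) = 1/(-6*951/553 + 331) = 1/(-5706/553 + 331) = 1/(177337/553) = 553/177337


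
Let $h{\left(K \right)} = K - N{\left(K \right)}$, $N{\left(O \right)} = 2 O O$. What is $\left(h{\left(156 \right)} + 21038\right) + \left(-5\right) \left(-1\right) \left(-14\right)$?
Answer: $-27548$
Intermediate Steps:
$N{\left(O \right)} = 2 O^{2}$
$h{\left(K \right)} = K - 2 K^{2}$
$\left(h{\left(156 \right)} + 21038\right) + \left(-5\right) \left(-1\right) \left(-14\right) = \left(156 \left(1 - 312\right) + 21038\right) + \left(-5\right) \left(-1\right) \left(-14\right) = \left(156 \left(1 - 312\right) + 21038\right) + 5 \left(-14\right) = \left(156 \left(-311\right) + 21038\right) - 70 = \left(-48516 + 21038\right) - 70 = -27478 - 70 = -27548$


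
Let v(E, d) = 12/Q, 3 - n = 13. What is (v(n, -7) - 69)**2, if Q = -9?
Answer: 44521/9 ≈ 4946.8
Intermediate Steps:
n = -10 (n = 3 - 1*13 = 3 - 13 = -10)
v(E, d) = -4/3 (v(E, d) = 12/(-9) = 12*(-1/9) = -4/3)
(v(n, -7) - 69)**2 = (-4/3 - 69)**2 = (-211/3)**2 = 44521/9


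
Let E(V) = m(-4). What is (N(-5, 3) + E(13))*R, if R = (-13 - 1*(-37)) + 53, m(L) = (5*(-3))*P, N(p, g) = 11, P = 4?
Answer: -3773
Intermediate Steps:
m(L) = -60 (m(L) = (5*(-3))*4 = -15*4 = -60)
E(V) = -60
R = 77 (R = (-13 + 37) + 53 = 24 + 53 = 77)
(N(-5, 3) + E(13))*R = (11 - 60)*77 = -49*77 = -3773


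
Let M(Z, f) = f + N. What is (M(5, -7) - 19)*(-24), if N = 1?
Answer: 600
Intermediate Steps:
M(Z, f) = 1 + f (M(Z, f) = f + 1 = 1 + f)
(M(5, -7) - 19)*(-24) = ((1 - 7) - 19)*(-24) = (-6 - 19)*(-24) = -25*(-24) = 600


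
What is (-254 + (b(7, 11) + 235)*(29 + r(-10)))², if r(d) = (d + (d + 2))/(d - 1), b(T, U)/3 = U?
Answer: 7660100484/121 ≈ 6.3307e+7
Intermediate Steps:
b(T, U) = 3*U
r(d) = (2 + 2*d)/(-1 + d) (r(d) = (d + (2 + d))/(-1 + d) = (2 + 2*d)/(-1 + d))
(-254 + (b(7, 11) + 235)*(29 + r(-10)))² = (-254 + (3*11 + 235)*(29 + 2*(1 - 10)/(-1 - 10)))² = (-254 + (33 + 235)*(29 + 2*(-9)/(-11)))² = (-254 + 268*(29 + 2*(-1/11)*(-9)))² = (-254 + 268*(29 + 18/11))² = (-254 + 268*(337/11))² = (-254 + 90316/11)² = (87522/11)² = 7660100484/121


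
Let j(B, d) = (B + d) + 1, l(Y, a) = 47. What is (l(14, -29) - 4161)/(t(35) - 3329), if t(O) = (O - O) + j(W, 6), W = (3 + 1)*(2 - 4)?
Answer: 2057/1665 ≈ 1.2354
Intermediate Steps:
W = -8 (W = 4*(-2) = -8)
j(B, d) = 1 + B + d
t(O) = -1 (t(O) = (O - O) + (1 - 8 + 6) = 0 - 1 = -1)
(l(14, -29) - 4161)/(t(35) - 3329) = (47 - 4161)/(-1 - 3329) = -4114/(-3330) = -4114*(-1/3330) = 2057/1665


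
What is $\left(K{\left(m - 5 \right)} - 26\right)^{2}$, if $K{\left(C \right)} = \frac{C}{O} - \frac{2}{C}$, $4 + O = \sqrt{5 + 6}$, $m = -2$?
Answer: $\frac{522027}{1225} - \frac{1408 \sqrt{11}}{25} \approx 239.35$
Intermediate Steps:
$O = -4 + \sqrt{11}$ ($O = -4 + \sqrt{5 + 6} = -4 + \sqrt{11} \approx -0.68338$)
$K{\left(C \right)} = - \frac{2}{C} + \frac{C}{-4 + \sqrt{11}}$ ($K{\left(C \right)} = \frac{C}{-4 + \sqrt{11}} - \frac{2}{C} = - \frac{2}{C} + \frac{C}{-4 + \sqrt{11}}$)
$\left(K{\left(m - 5 \right)} - 26\right)^{2} = \left(\frac{-8 - \left(-2 - 5\right)^{2} + 2 \sqrt{11}}{\left(-2 - 5\right) \left(4 - \sqrt{11}\right)} - 26\right)^{2} = \left(\frac{-8 - \left(-7\right)^{2} + 2 \sqrt{11}}{\left(-7\right) \left(4 - \sqrt{11}\right)} - 26\right)^{2} = \left(- \frac{-8 - 49 + 2 \sqrt{11}}{7 \left(4 - \sqrt{11}\right)} - 26\right)^{2} = \left(- \frac{-57 + 2 \sqrt{11}}{7 \left(4 - \sqrt{11}\right)} - 26\right)^{2} = \left(-26 - \frac{-57 + 2 \sqrt{11}}{7 \left(4 - \sqrt{11}\right)}\right)^{2}$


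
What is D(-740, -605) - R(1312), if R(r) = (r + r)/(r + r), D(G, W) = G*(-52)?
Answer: 38479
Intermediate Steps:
D(G, W) = -52*G
R(r) = 1 (R(r) = (2*r)/((2*r)) = (2*r)*(1/(2*r)) = 1)
D(-740, -605) - R(1312) = -52*(-740) - 1*1 = 38480 - 1 = 38479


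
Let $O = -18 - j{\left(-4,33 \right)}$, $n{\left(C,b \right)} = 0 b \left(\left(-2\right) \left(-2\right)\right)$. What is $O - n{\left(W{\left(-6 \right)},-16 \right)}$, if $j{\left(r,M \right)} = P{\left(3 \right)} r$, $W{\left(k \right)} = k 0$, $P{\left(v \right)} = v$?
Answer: $-6$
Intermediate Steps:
$W{\left(k \right)} = 0$
$n{\left(C,b \right)} = 0$ ($n{\left(C,b \right)} = 0 \cdot 4 = 0$)
$j{\left(r,M \right)} = 3 r$
$O = -6$ ($O = -18 - 3 \left(-4\right) = -18 - -12 = -18 + 12 = -6$)
$O - n{\left(W{\left(-6 \right)},-16 \right)} = -6 - 0 = -6 + 0 = -6$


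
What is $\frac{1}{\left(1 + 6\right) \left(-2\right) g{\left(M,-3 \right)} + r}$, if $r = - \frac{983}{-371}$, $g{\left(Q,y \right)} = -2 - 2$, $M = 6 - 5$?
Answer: $\frac{371}{21759} \approx 0.01705$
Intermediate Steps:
$M = 1$ ($M = 6 - 5 = 1$)
$g{\left(Q,y \right)} = -4$ ($g{\left(Q,y \right)} = -2 - 2 = -4$)
$r = \frac{983}{371}$ ($r = \left(-983\right) \left(- \frac{1}{371}\right) = \frac{983}{371} \approx 2.6496$)
$\frac{1}{\left(1 + 6\right) \left(-2\right) g{\left(M,-3 \right)} + r} = \frac{1}{\left(1 + 6\right) \left(-2\right) \left(-4\right) + \frac{983}{371}} = \frac{1}{7 \left(-2\right) \left(-4\right) + \frac{983}{371}} = \frac{1}{\left(-14\right) \left(-4\right) + \frac{983}{371}} = \frac{1}{56 + \frac{983}{371}} = \frac{1}{\frac{21759}{371}} = \frac{371}{21759}$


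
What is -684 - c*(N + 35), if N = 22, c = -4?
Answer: -456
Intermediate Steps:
-684 - c*(N + 35) = -684 - (-4)*(22 + 35) = -684 - (-4)*57 = -684 - 1*(-228) = -684 + 228 = -456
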